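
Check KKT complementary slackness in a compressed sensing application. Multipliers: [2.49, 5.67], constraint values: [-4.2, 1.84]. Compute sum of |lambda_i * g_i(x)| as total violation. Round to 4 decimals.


KKT complementary slackness check:
lambda_1 * g_1 = 2.49 * -4.2 = -10.458
lambda_2 * g_2 = 5.67 * 1.84 = 10.4328
Total violation = 10.458 + 10.4328 = 20.8908


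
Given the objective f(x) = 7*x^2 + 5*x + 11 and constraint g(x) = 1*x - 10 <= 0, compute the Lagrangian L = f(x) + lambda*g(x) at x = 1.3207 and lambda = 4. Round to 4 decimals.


Step 1: Evaluate f(x).
f(1.3207) = 7*1.3207^2 + 5*1.3207 + 11 = 29.8132
Step 2: Evaluate g(x).
g(1.3207) = 1*1.3207 - 10 = -8.6793
Step 3: Compute Lagrangian.
L = 29.8132 + 4*-8.6793 = -4.904


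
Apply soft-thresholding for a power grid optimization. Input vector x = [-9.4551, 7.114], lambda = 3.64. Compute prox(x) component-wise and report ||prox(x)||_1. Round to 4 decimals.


Soft-thresholding with lambda = 3.64:
prox(-9.4551) = sign(-9.4551)*max(|-9.4551| - 3.64, 0) = -5.8151
prox(7.114) = sign(7.114)*max(|7.114| - 3.64, 0) = 3.474
prox(x) = [-5.8151, 3.474]
||prox(x)||_1 = 5.8151 + 3.474 = 9.2891


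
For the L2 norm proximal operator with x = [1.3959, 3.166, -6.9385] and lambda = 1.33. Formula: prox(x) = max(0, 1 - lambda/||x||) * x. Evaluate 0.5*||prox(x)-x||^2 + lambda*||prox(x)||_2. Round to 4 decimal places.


Step 1: Compute ||x||.
||x|| = 7.7534
Step 2: Compute scaling factor.
scale = max(0, 1 - 1.33/7.7534) = 0.8285
Step 3: prox(x) = [1.1564, 2.6229, -5.7483]
||prox(x)|| = 6.4234
Step 4: Proximal objective.
0.5*||prox-x||^2 = 0.8845
lambda*||prox|| = 8.5431
Total = 9.4275


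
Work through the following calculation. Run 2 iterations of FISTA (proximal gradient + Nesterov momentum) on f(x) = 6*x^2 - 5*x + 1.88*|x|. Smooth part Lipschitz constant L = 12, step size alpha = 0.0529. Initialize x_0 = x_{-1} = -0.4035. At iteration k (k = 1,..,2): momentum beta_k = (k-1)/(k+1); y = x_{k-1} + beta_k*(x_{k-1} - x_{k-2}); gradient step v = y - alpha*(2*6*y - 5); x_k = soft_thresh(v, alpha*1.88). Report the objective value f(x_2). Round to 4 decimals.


FISTA on f(x) = 6*x^2 - 5*x + 1.88*|x|
L = 12, alpha = 0.0529
Iteration 1: beta = 0.0, y = -0.4035 + 0.0*(-0.4035 + 0.4035) = -0.4035
  grad(y) = -9.842, v = y - alpha*grad = 0.1171
  prox(v) = soft_thresh(0.1171, 0.0995) = 0.0177
Iteration 2: beta = 0.3333, y = 0.0177 + 0.3333*(0.0177 + 0.4035) = 0.1581
  grad(y) = -3.103, v = y - alpha*grad = 0.3222
  prox(v) = soft_thresh(0.3222, 0.0995) = 0.2228
f(x_2) = 6*0.2228^2 - 5*0.2228 + 1.88*|0.2228| = -0.3973


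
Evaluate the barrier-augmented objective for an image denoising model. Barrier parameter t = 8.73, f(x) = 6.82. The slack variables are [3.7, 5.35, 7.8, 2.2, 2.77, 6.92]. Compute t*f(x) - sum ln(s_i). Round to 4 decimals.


Step 1: Compute log-barrier.
ln values: [1.3083, 1.6771, 2.0541, 0.7885, 1.0188, 1.9344]
phi = -(1.3083 + 1.6771 + 2.0541 + 0.7885 + 1.0188 + 1.9344) = -8.7813
Step 2: Compute augmented objective.
t*f(x) = 8.73*6.82 = 59.5386
Total = 59.5386 - 8.7813 = 50.7573


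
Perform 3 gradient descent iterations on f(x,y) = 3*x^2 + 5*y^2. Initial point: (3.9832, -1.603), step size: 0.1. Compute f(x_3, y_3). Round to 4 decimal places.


Gradient descent on f(x,y) = 3*x^2 + 5*y^2.
Starting point: (3.9832, -1.603), alpha = 0.1
Step 1: grad_x = 2*3*3.9832 = 23.8992, grad_y = 2*5*-1.603 = -16.03
  x_1 = 3.9832 - 0.1*23.8992 = 1.5933
  y_1 = -1.603 - 0.1*-16.03 = 0.0
Step 2: grad_x = 2*3*1.5933 = 9.5597, grad_y = 2*5*0.0 = 0.0
  x_2 = 1.5933 - 0.1*9.5597 = 0.6373
  y_2 = 0.0 - 0.1*0.0 = 0.0
Step 3: grad_x = 2*3*0.6373 = 3.8239, grad_y = 2*5*0.0 = 0.0
  x_3 = 0.6373 - 0.1*3.8239 = 0.2549
  y_3 = 0.0 - 0.1*0.0 = 0.0
f(0.2549, 0.0) = 3*0.2549^2 + 5*0.0^2 = 0.195


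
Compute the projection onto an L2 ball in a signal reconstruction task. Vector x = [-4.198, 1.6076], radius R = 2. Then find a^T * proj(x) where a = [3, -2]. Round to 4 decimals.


Step 1: Compute ||x|| (intermediates to 6 decimals).
||x|| = sqrt((-4.198)^2 + 1.6076^2) = 4.495284
Step 2: Project.
Since ||x|| > R, scale = R/||x|| = 2/4.495284 = 0.444911, proj(x) = scale * x
proj(x) = [-1.867736, 0.715239]
Step 3: Dot product.
a^T * proj(x) = 3*(-1.867736) - 2*0.715239 = -7.0337


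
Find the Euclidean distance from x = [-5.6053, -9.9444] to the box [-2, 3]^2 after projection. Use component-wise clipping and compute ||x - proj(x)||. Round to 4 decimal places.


Project each component onto [-2, 3].
clip(-5.6053) = -2.0, clip(-9.9444) = -2.0
Projection = [-2.0, -2.0]
Squared diffs: [12.9982, 63.1135]
Distance = sqrt(76.1117) = 8.7242


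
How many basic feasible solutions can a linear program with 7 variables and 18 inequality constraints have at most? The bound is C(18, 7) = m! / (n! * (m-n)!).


Each vertex corresponds to some choice of n active constraints out of m, so the number of vertices is at most C(m, n) = m! / (n!(m-n)!).
m = 18, n = 7
Numerator: 18 * 17 * 16 * 15 * 14 * 13 * 12
Denominator: 7! = 5040
C(18, 7) = 31824


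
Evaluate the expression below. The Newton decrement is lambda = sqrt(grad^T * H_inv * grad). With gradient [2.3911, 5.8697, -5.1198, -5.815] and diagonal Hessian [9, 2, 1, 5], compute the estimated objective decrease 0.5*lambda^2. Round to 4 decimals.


Step 1: H is diagonal, so H^(-1) * g = [0.2657, 2.9349, -5.1198, -1.163].
Step 2: g^T H^(-1) g = sum_i g_i^2 / H_ii
  = (2.3911)^2/9 + (5.8697)^2/2 + (-5.1198)^2/1 + (-5.815)^2/5
  = 0.6353 + 17.2267 + 26.2124 + 6.7628 = 50.8371
Step 3: Objective decrease = 0.5 * g^T H^(-1) g = 25.4186


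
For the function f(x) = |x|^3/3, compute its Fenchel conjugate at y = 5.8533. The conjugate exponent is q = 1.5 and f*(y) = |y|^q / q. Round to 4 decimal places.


The conjugate exponent q satisfies 1/p + 1/q = 1.
p = 3, so q = 3/(3 - 1) = 1.5
|y|^q = 5.8533^1.5 = 14.1612
f*(5.8533) = 14.1612 / 1.5 = 9.4408


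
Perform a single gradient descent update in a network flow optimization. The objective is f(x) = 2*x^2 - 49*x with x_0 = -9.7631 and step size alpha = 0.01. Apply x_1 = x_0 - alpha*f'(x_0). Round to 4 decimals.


We compute the gradient at x_0 and apply the update.
f'(x) = 4*x - 49
f'(-9.7631) = 4*-9.7631 - 49 = -88.0524
x_1 = -9.7631 - 0.01*-88.0524 = -8.8826


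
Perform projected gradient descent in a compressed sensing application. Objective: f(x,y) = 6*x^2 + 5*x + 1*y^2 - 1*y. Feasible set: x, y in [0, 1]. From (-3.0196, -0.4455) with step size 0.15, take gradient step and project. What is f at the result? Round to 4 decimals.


Step 1: Compute gradient at (-3.0196, -0.4455).
grad_x = 2*6*-3.0196 + 5 = -31.2352
grad_y = 2*1*-0.4455 - 1 = -1.891
Step 2: Gradient step.
x_raw = -3.0196 - 0.15*-31.2352 = 1.6657
y_raw = -0.4455 - 0.15*-1.891 = -0.1619
Step 3: Project onto [0, 1].
x_proj = clip(1.6657) = 1.0
y_proj = clip(-0.1619) = 0.0
Step 4: Evaluate f.
f(1.0, 0.0) = 11.0


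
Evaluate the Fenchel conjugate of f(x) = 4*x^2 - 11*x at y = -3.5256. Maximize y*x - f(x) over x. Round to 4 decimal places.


f*(y) = sup_x {y*x - a*x^2 - b*x} = sup_x {(y-b)*x - a*x^2}
FOC: (y - b) - 2a*x = 0 => x* = (y - b)/(2a)
x* = (-3.5256 + 11)/(2*4) = 0.9343
f*(-3.5256) = (y-b)^2/(4a) = (-3.5256 + 11)^2/(4*4)
= 55.8667/16 = 3.4917


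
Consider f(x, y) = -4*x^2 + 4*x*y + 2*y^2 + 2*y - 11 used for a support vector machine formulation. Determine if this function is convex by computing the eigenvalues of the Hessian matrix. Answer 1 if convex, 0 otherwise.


The Hessian of f(x,y) = -4*x^2 + 4*x*y + 2*y^2 + 2*y - 11 is:
H = [[-8, 4], [4, 4]]
Trace = -8 + 4 = -4
Determinant = -8*4 - (4)^2 = -48
Discriminant = (-4)^2 - 4*-48 = 208.0
Eigenvalues: lambda_1 = -9.2111, lambda_2 = 5.2111
The function is not convex.

0


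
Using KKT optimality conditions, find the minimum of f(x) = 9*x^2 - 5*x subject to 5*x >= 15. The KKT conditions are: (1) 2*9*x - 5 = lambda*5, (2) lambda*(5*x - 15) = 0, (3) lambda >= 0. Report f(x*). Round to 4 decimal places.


Step 1: Try lambda = 0 (constraint inactive).
x_unc = 5/(2*9) = 0.2778
Check: 5*0.2778 = 1.389 < 15 -- violated!
Step 2: Constraint must be active: 5*x = 15
x* = 15/5 = 3.0
lambda = (2*9*3.0 - 5)/5 = 9.8
Step 3: Compute optimal value.
f(x*) = 9*3.0^2 - 5*3.0 = 66.0


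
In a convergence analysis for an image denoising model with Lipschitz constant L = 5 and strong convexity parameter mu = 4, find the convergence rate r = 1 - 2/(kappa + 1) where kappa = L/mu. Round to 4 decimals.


Step 1: Compute the condition number.
kappa = L/mu = 5/4 = 1.25
Step 2: Compute the convergence rate.
r = 1 - 2/(kappa + 1) = 1 - 2*mu/(L + mu) = (L - mu)/(L + mu) = 1/9 = 0.1111


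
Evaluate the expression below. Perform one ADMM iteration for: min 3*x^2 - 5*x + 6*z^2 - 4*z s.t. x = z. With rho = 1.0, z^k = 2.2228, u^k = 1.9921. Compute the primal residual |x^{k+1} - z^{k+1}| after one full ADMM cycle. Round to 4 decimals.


ADMM iteration with rho = 1.0, z^k = 2.2228, u^k = 1.9921
Step 1: x-update.
Minimize 3*x^2 - 5*x + (1.0/2)*(x - 2.2228 + 1.9921)^2
FOC: (2*3 + 1.0)*x = 5 + 1.0*(2.2228 - 1.9921)
x^{k+1} = 0.7472
Step 2: z-update.
Minimize 6*z^2 - 4*z + (1.0/2)*(0.7472 - z + 1.9921)^2
FOC: (2*6 + 1.0)*z = 4 + 1.0*(0.7472 + 1.9921)
z^{k+1} = 0.5184
Step 3: u-update.
u^{k+1} = 1.9921 + 0.7472 - 0.5184 = 2.2209
Step 4: Primal residual = |0.7472 - 0.5184| = 0.2288


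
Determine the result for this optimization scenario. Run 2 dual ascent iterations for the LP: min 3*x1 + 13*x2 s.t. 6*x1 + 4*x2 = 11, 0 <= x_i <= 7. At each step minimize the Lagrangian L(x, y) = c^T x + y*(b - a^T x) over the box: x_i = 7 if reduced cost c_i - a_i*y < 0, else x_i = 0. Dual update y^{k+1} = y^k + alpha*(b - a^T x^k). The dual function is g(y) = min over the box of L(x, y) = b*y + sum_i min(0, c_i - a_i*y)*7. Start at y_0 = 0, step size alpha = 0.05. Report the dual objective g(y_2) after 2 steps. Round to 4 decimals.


Dual ascent for LP: min 3*x1 + 13*x2, 6*x1 + 4*x2 = 11, 0 <= x_i <= 7
Step 1: y^k = 0.0, reduced costs: (3.0, 13.0)
  x^k = (0.0, 0.0), subgradient = b - a^T x = 11.0
  y^{k+1} = 0.0 + 0.05*11.0 = 0.55
Step 2: y^k = 0.55, reduced costs: (-0.3, 10.8)
  x^k = (7.0, 0.0), subgradient = b - a^T x = -31.0
  y^{k+1} = 0.55 + 0.05*-31.0 = -1.0
Dual objective at y_2 = -1.0: reduced costs (9.0, 17.0), box minimizer x = (0.0, 0.0)
g(y_2) = b*y + (c1 - a1*y)*x1 + (c2 - a2*y)*x2 = 11*(-1.0) + 9.0*0.0 + 17.0*0.0 = -11.0 + 0.0 + 0.0 = -11.0


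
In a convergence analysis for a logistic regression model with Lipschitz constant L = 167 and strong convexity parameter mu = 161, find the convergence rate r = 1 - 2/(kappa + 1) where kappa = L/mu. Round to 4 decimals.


Step 1: Compute the condition number.
kappa = L/mu = 167/161 = 1.0373
Step 2: Compute the convergence rate.
r = 1 - 2/(kappa + 1) = 1 - 2*mu/(L + mu) = (L - mu)/(L + mu) = 6/328 = 0.0183


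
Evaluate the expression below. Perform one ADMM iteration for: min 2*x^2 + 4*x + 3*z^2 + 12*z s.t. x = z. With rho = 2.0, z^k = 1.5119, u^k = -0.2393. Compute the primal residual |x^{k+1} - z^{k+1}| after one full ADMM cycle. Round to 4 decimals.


ADMM iteration with rho = 2.0, z^k = 1.5119, u^k = -0.2393
Step 1: x-update.
Minimize 2*x^2 + 4*x + (2.0/2)*(x - 1.5119 - 0.2393)^2
FOC: (2*2 + 2.0)*x = -4 + 2.0*(1.5119 + 0.2393)
x^{k+1} = -0.0829
Step 2: z-update.
Minimize 3*z^2 + 12*z + (2.0/2)*(-0.0829 - z - 0.2393)^2
FOC: (2*3 + 2.0)*z = -12 + 2.0*(-0.0829 - 0.2393)
z^{k+1} = -1.5806
Step 3: u-update.
u^{k+1} = -0.2393 - 0.0829 + 1.5806 = 1.2583
Step 4: Primal residual = |-0.0829 + 1.5806| = 1.4976


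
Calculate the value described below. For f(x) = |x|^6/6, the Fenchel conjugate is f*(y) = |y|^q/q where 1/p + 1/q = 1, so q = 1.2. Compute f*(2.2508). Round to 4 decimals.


The conjugate exponent q satisfies 1/p + 1/q = 1.
p = 6, so q = 6/(6 - 1) = 1.2
|y|^q = 2.2508^1.2 = 2.6473
f*(2.2508) = 2.6473 / 1.2 = 2.2061


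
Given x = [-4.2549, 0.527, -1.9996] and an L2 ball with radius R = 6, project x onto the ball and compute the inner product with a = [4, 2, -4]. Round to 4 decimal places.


Step 1: Compute ||x|| (intermediates to 6 decimals).
||x|| = sqrt((-4.2549)^2 + 0.527^2 + (-1.9996)^2) = 4.730783
Step 2: Project.
Since ||x|| <= R, proj = x (no scaling needed).
proj(x) = [-4.2549, 0.527, -1.9996]
Step 3: Dot product.
a^T * proj(x) = 4*(-4.2549) + 2*0.527 - 4*(-1.9996) = -7.9672


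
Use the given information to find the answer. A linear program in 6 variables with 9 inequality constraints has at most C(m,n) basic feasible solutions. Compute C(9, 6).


Each vertex corresponds to some choice of n active constraints out of m, so the number of vertices is at most C(m, n) = m! / (n!(m-n)!).
m = 9, n = 6
Numerator: 9 * 8 * 7 * 6 * 5 * 4
Denominator: 6! = 720
C(9, 6) = 84


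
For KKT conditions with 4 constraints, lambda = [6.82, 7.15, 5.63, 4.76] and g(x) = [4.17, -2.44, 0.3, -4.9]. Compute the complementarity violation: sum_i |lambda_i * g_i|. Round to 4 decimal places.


KKT complementary slackness check:
lambda_1 * g_1 = 6.82 * 4.17 = 28.4394
lambda_2 * g_2 = 7.15 * -2.44 = -17.446
lambda_3 * g_3 = 5.63 * 0.3 = 1.689
lambda_4 * g_4 = 4.76 * -4.9 = -23.324
Total violation = 28.4394 + 17.446 + 1.689 + 23.324 = 70.8984


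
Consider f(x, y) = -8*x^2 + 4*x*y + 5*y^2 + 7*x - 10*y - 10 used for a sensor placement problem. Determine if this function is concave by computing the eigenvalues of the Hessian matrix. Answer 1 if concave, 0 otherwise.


The Hessian of f(x,y) = -8*x^2 + 4*x*y + 5*y^2 + 7*x - 10*y - 10 is:
H = [[-16, 4], [4, 10]]
Trace = -16 + 10 = -6
Determinant = -16*10 - (4)^2 = -176
Discriminant = (-6)^2 - 4*-176 = 740.0
Eigenvalues: lambda_1 = -16.6015, lambda_2 = 10.6015
The function is not concave.

0


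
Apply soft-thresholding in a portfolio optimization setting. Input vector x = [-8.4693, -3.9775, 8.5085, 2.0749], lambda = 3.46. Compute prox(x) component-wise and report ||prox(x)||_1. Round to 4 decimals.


Soft-thresholding with lambda = 3.46:
prox(-8.4693) = sign(-8.4693)*max(|-8.4693| - 3.46, 0) = -5.0093
prox(-3.9775) = sign(-3.9775)*max(|-3.9775| - 3.46, 0) = -0.5175
prox(8.5085) = sign(8.5085)*max(|8.5085| - 3.46, 0) = 5.0485
prox(2.0749) = sign(2.0749)*max(|2.0749| - 3.46, 0) = 0.0
prox(x) = [-5.0093, -0.5175, 5.0485, 0.0]
||prox(x)||_1 = 5.0093 + 0.5175 + 5.0485 + 0.0 = 10.5753


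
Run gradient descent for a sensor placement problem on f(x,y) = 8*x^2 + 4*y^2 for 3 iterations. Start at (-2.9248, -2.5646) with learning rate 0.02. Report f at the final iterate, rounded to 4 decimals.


Gradient descent on f(x,y) = 8*x^2 + 4*y^2.
Starting point: (-2.9248, -2.5646), alpha = 0.02
Step 1: grad_x = 2*8*-2.9248 = -46.7968, grad_y = 2*4*-2.5646 = -20.5168
  x_1 = -2.9248 - 0.02*-46.7968 = -1.9889
  y_1 = -2.5646 - 0.02*-20.5168 = -2.1543
Step 2: grad_x = 2*8*-1.9889 = -31.8218, grad_y = 2*4*-2.1543 = -17.2341
  x_2 = -1.9889 - 0.02*-31.8218 = -1.3524
  y_2 = -2.1543 - 0.02*-17.2341 = -1.8096
Step 3: grad_x = 2*8*-1.3524 = -21.6388, grad_y = 2*4*-1.8096 = -14.4767
  x_3 = -1.3524 - 0.02*-21.6388 = -0.9197
  y_3 = -1.8096 - 0.02*-14.4767 = -1.52
f(-0.9197, -1.52) = 8*(-0.9197)^2 + 4*(-1.52)^2 = 16.0083


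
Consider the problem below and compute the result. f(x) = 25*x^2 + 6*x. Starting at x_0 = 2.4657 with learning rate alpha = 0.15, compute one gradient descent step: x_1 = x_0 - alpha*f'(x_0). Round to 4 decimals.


We compute the gradient at x_0 and apply the update.
f'(x) = 50*x + 6
f'(2.4657) = 50*2.4657 + 6 = 129.285
x_1 = 2.4657 - 0.15*129.285 = -16.9271


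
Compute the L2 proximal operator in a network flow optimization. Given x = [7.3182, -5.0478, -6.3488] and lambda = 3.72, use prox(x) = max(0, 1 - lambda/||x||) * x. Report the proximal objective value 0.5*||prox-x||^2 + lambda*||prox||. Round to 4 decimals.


Step 1: Compute ||x||.
||x|| = 10.9244
Step 2: Compute scaling factor.
scale = max(0, 1 - 3.72/10.9244) = 0.6595
Step 3: prox(x) = [4.8262, -3.3289, -4.1869]
||prox(x)|| = 7.2044
Step 4: Proximal objective.
0.5*||prox-x||^2 = 6.9192
lambda*||prox|| = 26.8004
Total = 33.7198


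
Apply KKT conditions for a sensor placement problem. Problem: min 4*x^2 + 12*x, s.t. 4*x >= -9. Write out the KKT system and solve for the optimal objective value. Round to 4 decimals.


Step 1: Try lambda = 0 (constraint inactive).
Stationarity: 2*4*x + 12 = 0
x* = -12/(2*4) = -1.5
Check constraint: 4*-1.5 = -6.0 >= -9 -- satisfied.
Step 2: Compute optimal value.
f(x*) = 4*(-1.5)^2 + 12*(-1.5) = -9.0


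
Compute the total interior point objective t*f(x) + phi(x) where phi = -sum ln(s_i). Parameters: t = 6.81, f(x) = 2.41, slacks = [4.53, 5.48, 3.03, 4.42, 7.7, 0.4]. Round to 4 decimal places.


Step 1: Compute log-barrier.
ln values: [1.5107, 1.7011, 1.1086, 1.4861, 2.0412, -0.9163]
phi = -(1.5107 + 1.7011 + 1.1086 + 1.4861 + 2.0412 - 0.9163) = -6.9315
Step 2: Compute augmented objective.
t*f(x) = 6.81*2.41 = 16.4121
Total = 16.4121 - 6.9315 = 9.4806


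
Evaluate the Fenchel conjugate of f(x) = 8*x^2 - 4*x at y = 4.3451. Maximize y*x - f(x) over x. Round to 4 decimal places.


f*(y) = sup_x {y*x - a*x^2 - b*x} = sup_x {(y-b)*x - a*x^2}
FOC: (y - b) - 2a*x = 0 => x* = (y - b)/(2a)
x* = (4.3451 + 4)/(2*8) = 0.5216
f*(4.3451) = (y-b)^2/(4a) = (4.3451 + 4)^2/(4*8)
= 69.6407/32 = 2.1763


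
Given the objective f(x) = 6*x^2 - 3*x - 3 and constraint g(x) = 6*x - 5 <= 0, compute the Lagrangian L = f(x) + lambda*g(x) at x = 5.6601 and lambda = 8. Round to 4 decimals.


Step 1: Evaluate f(x).
f(5.6601) = 6*5.6601^2 - 3*5.6601 - 3 = 172.2401
Step 2: Evaluate g(x).
g(5.6601) = 6*5.6601 - 5 = 28.9606
Step 3: Compute Lagrangian.
L = 172.2401 + 8*28.9606 = 403.9249


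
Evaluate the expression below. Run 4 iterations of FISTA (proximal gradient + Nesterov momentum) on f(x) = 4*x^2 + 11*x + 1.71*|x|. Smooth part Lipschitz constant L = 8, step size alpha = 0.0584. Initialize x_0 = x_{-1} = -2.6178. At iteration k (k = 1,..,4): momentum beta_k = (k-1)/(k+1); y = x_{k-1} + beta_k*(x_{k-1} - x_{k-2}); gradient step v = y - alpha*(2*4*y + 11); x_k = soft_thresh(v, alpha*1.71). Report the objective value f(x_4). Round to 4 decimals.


FISTA on f(x) = 4*x^2 + 11*x + 1.71*|x|
L = 8, alpha = 0.0584
Iteration 1: beta = 0.0, y = -2.6178 + 0.0*(-2.6178 + 2.6178) = -2.6178
  grad(y) = -9.9424, v = y - alpha*grad = -2.0372
  prox(v) = soft_thresh(-2.0372, 0.0999) = -1.9373
Iteration 2: beta = 0.3333, y = -1.9373 + 0.3333*(-1.9373 + 2.6178) = -1.7105
  grad(y) = -2.6837, v = y - alpha*grad = -1.5537
  prox(v) = soft_thresh(-1.5537, 0.0999) = -1.4539
Iteration 3: beta = 0.5, y = -1.4539 + 0.5*(-1.4539 + 1.9373) = -1.2122
  grad(y) = 1.3027, v = y - alpha*grad = -1.2882
  prox(v) = soft_thresh(-1.2882, 0.0999) = -1.1884
Iteration 4: beta = 0.6, y = -1.1884 + 0.6*(-1.1884 + 1.4539) = -1.0291
  grad(y) = 2.7674, v = y - alpha*grad = -1.1907
  prox(v) = soft_thresh(-1.1907, 0.0999) = -1.0908
f(x_4) = 4*(-1.0908)^2 + 11*(-1.0908) + 1.71*|-1.0908| = -5.3742


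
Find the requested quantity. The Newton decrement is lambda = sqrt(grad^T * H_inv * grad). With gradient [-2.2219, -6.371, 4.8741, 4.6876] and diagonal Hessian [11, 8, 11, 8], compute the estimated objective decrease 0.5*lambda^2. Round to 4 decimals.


Step 1: H is diagonal, so H^(-1) * g = [-0.202, -0.7964, 0.4431, 0.586].
Step 2: g^T H^(-1) g = sum_i g_i^2 / H_ii
  = (-2.2219)^2/11 + (-6.371)^2/8 + (4.8741)^2/11 + (4.6876)^2/8
  = 0.4488 + 5.0737 + 2.1597 + 2.7467 = 10.4289
Step 3: Objective decrease = 0.5 * g^T H^(-1) g = 5.2145


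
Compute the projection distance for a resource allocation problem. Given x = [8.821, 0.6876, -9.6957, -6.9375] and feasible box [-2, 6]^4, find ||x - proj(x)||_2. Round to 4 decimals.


Project each component onto [-2, 6].
clip(8.821) = 6.0, clip(0.6876) = 0.6876, clip(-9.6957) = -2.0, clip(-6.9375) = -2.0
Projection = [6.0, 0.6876, -2.0, -2.0]
Squared diffs: [7.958, 0.0, 59.2238, 24.3789]
Distance = sqrt(91.5607) = 9.5687


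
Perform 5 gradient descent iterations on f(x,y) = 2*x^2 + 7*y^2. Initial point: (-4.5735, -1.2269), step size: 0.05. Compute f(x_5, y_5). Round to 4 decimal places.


Gradient descent on f(x,y) = 2*x^2 + 7*y^2.
Starting point: (-4.5735, -1.2269), alpha = 0.05
Step 1: grad_x = 2*2*-4.5735 = -18.294, grad_y = 2*7*-1.2269 = -17.1766
  x_1 = -4.5735 - 0.05*-18.294 = -3.6588
  y_1 = -1.2269 - 0.05*-17.1766 = -0.3681
Step 2: grad_x = 2*2*-3.6588 = -14.6352, grad_y = 2*7*-0.3681 = -5.153
  x_2 = -3.6588 - 0.05*-14.6352 = -2.927
  y_2 = -0.3681 - 0.05*-5.153 = -0.1104
Step 3: grad_x = 2*2*-2.927 = -11.7082, grad_y = 2*7*-0.1104 = -1.5459
  x_3 = -2.927 - 0.05*-11.7082 = -2.3416
  y_3 = -0.1104 - 0.05*-1.5459 = -0.0331
Step 4: grad_x = 2*2*-2.3416 = -9.3665, grad_y = 2*7*-0.0331 = -0.4638
  x_4 = -2.3416 - 0.05*-9.3665 = -1.8733
  y_4 = -0.0331 - 0.05*-0.4638 = -0.0099
Step 5: grad_x = 2*2*-1.8733 = -7.4932, grad_y = 2*7*-0.0099 = -0.1391
  x_5 = -1.8733 - 0.05*-7.4932 = -1.4986
  y_5 = -0.0099 - 0.05*-0.1391 = -0.003
f(-1.4986, -0.003) = 2*(-1.4986)^2 + 7*(-0.003)^2 = 4.4919


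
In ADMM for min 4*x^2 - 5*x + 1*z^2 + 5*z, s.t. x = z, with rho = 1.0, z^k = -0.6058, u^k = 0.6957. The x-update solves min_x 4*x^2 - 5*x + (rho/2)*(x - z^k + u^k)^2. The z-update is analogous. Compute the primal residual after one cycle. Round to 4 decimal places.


ADMM iteration with rho = 1.0, z^k = -0.6058, u^k = 0.6957
Step 1: x-update.
Minimize 4*x^2 - 5*x + (1.0/2)*(x + 0.6058 + 0.6957)^2
FOC: (2*4 + 1.0)*x = 5 + 1.0*(-0.6058 - 0.6957)
x^{k+1} = 0.4109
Step 2: z-update.
Minimize 1*z^2 + 5*z + (1.0/2)*(0.4109 - z + 0.6957)^2
FOC: (2*1 + 1.0)*z = -5 + 1.0*(0.4109 + 0.6957)
z^{k+1} = -1.2978
Step 3: u-update.
u^{k+1} = 0.6957 + 0.4109 + 1.2978 = 2.4044
Step 4: Primal residual = |0.4109 + 1.2978| = 1.7087


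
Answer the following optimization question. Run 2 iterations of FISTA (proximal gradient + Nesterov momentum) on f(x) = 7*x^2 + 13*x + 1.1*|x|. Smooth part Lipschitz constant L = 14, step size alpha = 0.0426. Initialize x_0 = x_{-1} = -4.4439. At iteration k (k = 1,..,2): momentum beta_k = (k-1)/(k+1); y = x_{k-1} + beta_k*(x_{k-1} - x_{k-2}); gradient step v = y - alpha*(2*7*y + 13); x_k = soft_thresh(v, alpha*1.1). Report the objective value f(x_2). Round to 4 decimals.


FISTA on f(x) = 7*x^2 + 13*x + 1.1*|x|
L = 14, alpha = 0.0426
Iteration 1: beta = 0.0, y = -4.4439 + 0.0*(-4.4439 + 4.4439) = -4.4439
  grad(y) = -49.2146, v = y - alpha*grad = -2.3474
  prox(v) = soft_thresh(-2.3474, 0.0469) = -2.3005
Iteration 2: beta = 0.3333, y = -2.3005 + 0.3333*(-2.3005 + 4.4439) = -1.586
  grad(y) = -9.2044, v = y - alpha*grad = -1.1939
  prox(v) = soft_thresh(-1.1939, 0.0469) = -1.1471
f(x_2) = 7*(-1.1471)^2 + 13*(-1.1471) + 1.1*|-1.1471| = -4.4398


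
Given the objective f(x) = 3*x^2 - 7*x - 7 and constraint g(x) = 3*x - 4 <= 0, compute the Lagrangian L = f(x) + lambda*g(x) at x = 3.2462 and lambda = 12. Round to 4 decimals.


Step 1: Evaluate f(x).
f(3.2462) = 3*3.2462^2 - 7*3.2462 - 7 = 1.89
Step 2: Evaluate g(x).
g(3.2462) = 3*3.2462 - 4 = 5.7386
Step 3: Compute Lagrangian.
L = 1.89 + 12*5.7386 = 70.7532


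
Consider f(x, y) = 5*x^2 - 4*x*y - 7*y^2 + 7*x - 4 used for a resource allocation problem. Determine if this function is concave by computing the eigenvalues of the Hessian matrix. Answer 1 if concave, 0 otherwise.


The Hessian of f(x,y) = 5*x^2 - 4*x*y - 7*y^2 + 7*x - 4 is:
H = [[10, -4], [-4, -14]]
Trace = 10 - 14 = -4
Determinant = 10*-14 - (-4)^2 = -156
Discriminant = (-4)^2 - 4*-156 = 640.0
Eigenvalues: lambda_1 = -14.6491, lambda_2 = 10.6491
The function is not concave.

0


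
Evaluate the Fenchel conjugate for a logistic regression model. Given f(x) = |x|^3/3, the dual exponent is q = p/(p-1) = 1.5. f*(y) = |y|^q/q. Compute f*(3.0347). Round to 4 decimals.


The conjugate exponent q satisfies 1/p + 1/q = 1.
p = 3, so q = 3/(3 - 1) = 1.5
|y|^q = 3.0347^1.5 = 5.2866
f*(3.0347) = 5.2866 / 1.5 = 3.5244


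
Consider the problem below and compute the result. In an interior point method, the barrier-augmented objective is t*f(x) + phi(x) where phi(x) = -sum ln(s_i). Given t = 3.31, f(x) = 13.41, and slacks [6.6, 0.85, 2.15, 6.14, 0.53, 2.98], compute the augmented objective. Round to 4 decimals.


Step 1: Compute log-barrier.
ln values: [1.8871, -0.1625, 0.7655, 1.8148, -0.6349, 1.0919]
phi = -(1.8871 - 0.1625 + 0.7655 + 1.8148 - 0.6349 + 1.0919) = -4.7619
Step 2: Compute augmented objective.
t*f(x) = 3.31*13.41 = 44.3871
Total = 44.3871 - 4.7619 = 39.6252


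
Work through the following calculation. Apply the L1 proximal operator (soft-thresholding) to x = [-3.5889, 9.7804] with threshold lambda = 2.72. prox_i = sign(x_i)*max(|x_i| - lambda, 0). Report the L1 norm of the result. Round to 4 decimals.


Soft-thresholding with lambda = 2.72:
prox(-3.5889) = sign(-3.5889)*max(|-3.5889| - 2.72, 0) = -0.8689
prox(9.7804) = sign(9.7804)*max(|9.7804| - 2.72, 0) = 7.0604
prox(x) = [-0.8689, 7.0604]
||prox(x)||_1 = 0.8689 + 7.0604 = 7.9293


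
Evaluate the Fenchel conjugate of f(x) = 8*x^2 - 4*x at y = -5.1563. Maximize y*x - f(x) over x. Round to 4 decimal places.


f*(y) = sup_x {y*x - a*x^2 - b*x} = sup_x {(y-b)*x - a*x^2}
FOC: (y - b) - 2a*x = 0 => x* = (y - b)/(2a)
x* = (-5.1563 + 4)/(2*8) = -0.0723
f*(-5.1563) = (y-b)^2/(4a) = (-5.1563 + 4)^2/(4*8)
= 1.337/32 = 0.0418


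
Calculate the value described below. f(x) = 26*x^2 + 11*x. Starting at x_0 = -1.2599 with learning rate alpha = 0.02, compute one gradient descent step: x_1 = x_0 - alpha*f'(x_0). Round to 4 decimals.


We compute the gradient at x_0 and apply the update.
f'(x) = 52*x + 11
f'(-1.2599) = 52*-1.2599 + 11 = -54.5148
x_1 = -1.2599 - 0.02*-54.5148 = -0.1696


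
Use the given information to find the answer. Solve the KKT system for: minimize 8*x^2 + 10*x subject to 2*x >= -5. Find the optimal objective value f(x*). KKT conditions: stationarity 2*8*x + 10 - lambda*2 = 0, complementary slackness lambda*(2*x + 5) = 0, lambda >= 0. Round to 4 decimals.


Step 1: Try lambda = 0 (constraint inactive).
Stationarity: 2*8*x + 10 = 0
x* = -10/(2*8) = -0.625
Check constraint: 2*-0.625 = -1.25 >= -5 -- satisfied.
Step 2: Compute optimal value.
f(x*) = 8*(-0.625)^2 + 10*(-0.625) = -3.125


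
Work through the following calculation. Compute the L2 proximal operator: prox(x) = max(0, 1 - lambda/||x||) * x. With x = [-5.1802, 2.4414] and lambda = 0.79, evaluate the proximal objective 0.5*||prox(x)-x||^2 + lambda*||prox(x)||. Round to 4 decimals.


Step 1: Compute ||x||.
||x|| = 5.7267
Step 2: Compute scaling factor.
scale = max(0, 1 - 0.79/5.7267) = 0.862
Step 3: prox(x) = [-4.4656, 2.1046]
||prox(x)|| = 4.9367
Step 4: Proximal objective.
0.5*||prox-x||^2 = 0.3121
lambda*||prox|| = 3.9
Total = 4.212


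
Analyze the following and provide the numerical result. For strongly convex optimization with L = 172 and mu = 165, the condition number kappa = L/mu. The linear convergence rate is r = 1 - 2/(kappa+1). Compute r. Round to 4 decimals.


Step 1: Compute the condition number.
kappa = L/mu = 172/165 = 1.0424
Step 2: Compute the convergence rate.
r = 1 - 2/(kappa + 1) = 1 - 2*mu/(L + mu) = (L - mu)/(L + mu) = 7/337 = 0.0208


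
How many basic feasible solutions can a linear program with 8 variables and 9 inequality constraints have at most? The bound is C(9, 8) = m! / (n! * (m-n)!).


Each vertex corresponds to some choice of n active constraints out of m, so the number of vertices is at most C(m, n) = m! / (n!(m-n)!).
m = 9, n = 8
Numerator: 9 * 8 * 7 * 6 * 5 * 4 * 3 * 2
Denominator: 8! = 40320
C(9, 8) = 9


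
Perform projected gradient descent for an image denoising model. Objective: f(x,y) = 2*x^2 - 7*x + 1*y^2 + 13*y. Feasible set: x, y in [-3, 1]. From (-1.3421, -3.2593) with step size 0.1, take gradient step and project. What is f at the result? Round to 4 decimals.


Step 1: Compute gradient at (-1.3421, -3.2593).
grad_x = 2*2*-1.3421 - 7 = -12.3684
grad_y = 2*1*-3.2593 + 13 = 6.4814
Step 2: Gradient step.
x_raw = -1.3421 - 0.1*-12.3684 = -0.1053
y_raw = -3.2593 - 0.1*6.4814 = -3.9074
Step 3: Project onto [-3, 1].
x_proj = clip(-0.1053) = -0.1053
y_proj = clip(-3.9074) = -3.0
Step 4: Evaluate f.
f(-0.1053, -3.0) = -29.241


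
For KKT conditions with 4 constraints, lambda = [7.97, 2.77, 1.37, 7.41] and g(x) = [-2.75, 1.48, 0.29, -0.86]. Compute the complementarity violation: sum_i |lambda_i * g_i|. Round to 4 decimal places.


KKT complementary slackness check:
lambda_1 * g_1 = 7.97 * -2.75 = -21.9175
lambda_2 * g_2 = 2.77 * 1.48 = 4.0996
lambda_3 * g_3 = 1.37 * 0.29 = 0.3973
lambda_4 * g_4 = 7.41 * -0.86 = -6.3726
Total violation = 21.9175 + 4.0996 + 0.3973 + 6.3726 = 32.787


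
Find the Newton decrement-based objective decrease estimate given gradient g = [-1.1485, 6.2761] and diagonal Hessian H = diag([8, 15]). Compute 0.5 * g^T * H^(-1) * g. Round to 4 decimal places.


Step 1: H is diagonal, so H^(-1) * g = [-0.1436, 0.4184].
Step 2: g^T H^(-1) g = sum_i g_i^2 / H_ii
  = (-1.1485)^2/8 + (6.2761)^2/15
  = 0.1649 + 2.626 = 2.7908
Step 3: Objective decrease = 0.5 * g^T H^(-1) g = 1.3954


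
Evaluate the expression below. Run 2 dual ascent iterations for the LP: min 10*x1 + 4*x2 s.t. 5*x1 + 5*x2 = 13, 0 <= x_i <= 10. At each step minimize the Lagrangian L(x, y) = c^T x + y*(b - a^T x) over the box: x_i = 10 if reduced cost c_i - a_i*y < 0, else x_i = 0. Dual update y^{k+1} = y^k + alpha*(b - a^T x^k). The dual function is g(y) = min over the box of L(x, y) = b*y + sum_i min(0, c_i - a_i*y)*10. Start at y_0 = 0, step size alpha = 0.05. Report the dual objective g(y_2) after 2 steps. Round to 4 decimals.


Dual ascent for LP: min 10*x1 + 4*x2, 5*x1 + 5*x2 = 13, 0 <= x_i <= 10
Step 1: y^k = 0.0, reduced costs: (10.0, 4.0)
  x^k = (0.0, 0.0), subgradient = b - a^T x = 13.0
  y^{k+1} = 0.0 + 0.05*13.0 = 0.65
Step 2: y^k = 0.65, reduced costs: (6.75, 0.75)
  x^k = (0.0, 0.0), subgradient = b - a^T x = 13.0
  y^{k+1} = 0.65 + 0.05*13.0 = 1.3
Dual objective at y_2 = 1.3: reduced costs (3.5, -2.5), box minimizer x = (0.0, 10.0)
g(y_2) = b*y + (c1 - a1*y)*x1 + (c2 - a2*y)*x2 = 13*1.3 + 3.5*0.0 + (-2.5)*10.0 = 16.9 + 0.0 - 25.0 = -8.1


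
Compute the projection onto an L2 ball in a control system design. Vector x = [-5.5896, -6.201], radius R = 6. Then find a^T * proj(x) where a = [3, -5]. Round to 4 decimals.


Step 1: Compute ||x|| (intermediates to 6 decimals).
||x|| = sqrt((-5.5896)^2 + (-6.201)^2) = 8.348415
Step 2: Project.
Since ||x|| > R, scale = R/||x|| = 6/8.348415 = 0.718699, proj(x) = scale * x
proj(x) = [-4.01724, -4.456652]
Step 3: Dot product.
a^T * proj(x) = 3*(-4.01724) - 5*(-4.456652) = 10.2315


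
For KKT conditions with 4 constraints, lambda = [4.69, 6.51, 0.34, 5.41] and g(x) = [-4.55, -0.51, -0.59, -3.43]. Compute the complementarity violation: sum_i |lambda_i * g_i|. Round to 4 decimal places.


KKT complementary slackness check:
lambda_1 * g_1 = 4.69 * -4.55 = -21.3395
lambda_2 * g_2 = 6.51 * -0.51 = -3.3201
lambda_3 * g_3 = 0.34 * -0.59 = -0.2006
lambda_4 * g_4 = 5.41 * -3.43 = -18.5563
Total violation = 21.3395 + 3.3201 + 0.2006 + 18.5563 = 43.4165


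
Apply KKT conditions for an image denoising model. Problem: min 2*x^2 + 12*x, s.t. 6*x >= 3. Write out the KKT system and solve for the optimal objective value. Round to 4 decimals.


Step 1: Try lambda = 0 (constraint inactive).
x_unc = -12/(2*2) = -3.0
Check: 6*-3.0 = -18.0 < 3 -- violated!
Step 2: Constraint must be active: 6*x = 3
x* = 3/6 = 0.5
lambda = (2*2*0.5 + 12)/6 = 2.3333
Step 3: Compute optimal value.
f(x*) = 2*0.5^2 + 12*0.5 = 6.5


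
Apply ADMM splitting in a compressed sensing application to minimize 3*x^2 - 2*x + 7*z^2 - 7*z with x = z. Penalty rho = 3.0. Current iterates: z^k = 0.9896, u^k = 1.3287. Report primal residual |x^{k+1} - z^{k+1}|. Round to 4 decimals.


ADMM iteration with rho = 3.0, z^k = 0.9896, u^k = 1.3287
Step 1: x-update.
Minimize 3*x^2 - 2*x + (3.0/2)*(x - 0.9896 + 1.3287)^2
FOC: (2*3 + 3.0)*x = 2 + 3.0*(0.9896 - 1.3287)
x^{k+1} = 0.1092
Step 2: z-update.
Minimize 7*z^2 - 7*z + (3.0/2)*(0.1092 - z + 1.3287)^2
FOC: (2*7 + 3.0)*z = 7 + 3.0*(0.1092 + 1.3287)
z^{k+1} = 0.6655
Step 3: u-update.
u^{k+1} = 1.3287 + 0.1092 - 0.6655 = 0.7724
Step 4: Primal residual = |0.1092 - 0.6655| = 0.5563


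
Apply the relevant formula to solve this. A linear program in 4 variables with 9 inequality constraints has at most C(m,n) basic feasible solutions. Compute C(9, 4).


Each vertex corresponds to some choice of n active constraints out of m, so the number of vertices is at most C(m, n) = m! / (n!(m-n)!).
m = 9, n = 4
Numerator: 9 * 8 * 7 * 6
Denominator: 4! = 24
C(9, 4) = 126


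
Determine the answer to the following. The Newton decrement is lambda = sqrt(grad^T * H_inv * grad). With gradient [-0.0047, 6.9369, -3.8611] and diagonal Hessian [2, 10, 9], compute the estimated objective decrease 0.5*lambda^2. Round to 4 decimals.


Step 1: H is diagonal, so H^(-1) * g = [-0.0024, 0.6937, -0.429].
Step 2: g^T H^(-1) g = sum_i g_i^2 / H_ii
  = (-0.0047)^2/2 + (6.9369)^2/10 + (-3.8611)^2/9
  = 0.0 + 4.8121 + 1.6565 = 6.4685
Step 3: Objective decrease = 0.5 * g^T H^(-1) g = 3.2343


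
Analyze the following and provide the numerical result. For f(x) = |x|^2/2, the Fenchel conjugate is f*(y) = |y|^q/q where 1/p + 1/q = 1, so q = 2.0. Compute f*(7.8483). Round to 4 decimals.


The conjugate exponent q satisfies 1/p + 1/q = 1.
p = 2, so q = 2/(2 - 1) = 2.0
|y|^q = 7.8483^2.0 = 61.5958
f*(7.8483) = 61.5958 / 2.0 = 30.7979


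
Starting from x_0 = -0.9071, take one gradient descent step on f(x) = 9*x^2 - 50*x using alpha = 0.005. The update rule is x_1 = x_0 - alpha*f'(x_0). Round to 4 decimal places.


We compute the gradient at x_0 and apply the update.
f'(x) = 18*x - 50
f'(-0.9071) = 18*-0.9071 - 50 = -66.3278
x_1 = -0.9071 - 0.005*-66.3278 = -0.5755


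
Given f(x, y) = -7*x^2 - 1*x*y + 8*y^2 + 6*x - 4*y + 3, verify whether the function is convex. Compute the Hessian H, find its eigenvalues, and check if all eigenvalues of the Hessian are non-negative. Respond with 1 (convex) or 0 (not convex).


The Hessian of f(x,y) = -7*x^2 - 1*x*y + 8*y^2 + 6*x - 4*y + 3 is:
H = [[-14, -1], [-1, 16]]
Trace = -14 + 16 = 2
Determinant = -14*16 - (-1)^2 = -225
Discriminant = (2)^2 - 4*-225 = 904.0
Eigenvalues: lambda_1 = -14.0333, lambda_2 = 16.0333
The function is not convex.

0


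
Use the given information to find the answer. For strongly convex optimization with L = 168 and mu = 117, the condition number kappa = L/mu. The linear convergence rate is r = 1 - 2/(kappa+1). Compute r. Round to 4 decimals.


Step 1: Compute the condition number.
kappa = L/mu = 168/117 = 1.4359
Step 2: Compute the convergence rate.
r = 1 - 2/(kappa + 1) = 1 - 2*mu/(L + mu) = (L - mu)/(L + mu) = 51/285 = 0.1789


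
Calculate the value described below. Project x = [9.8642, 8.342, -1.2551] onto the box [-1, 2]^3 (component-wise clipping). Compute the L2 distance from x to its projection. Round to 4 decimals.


Project each component onto [-1, 2].
clip(9.8642) = 2.0, clip(8.342) = 2.0, clip(-1.2551) = -1.0
Projection = [2.0, 2.0, -1.0]
Squared diffs: [61.8456, 40.221, 0.0651]
Distance = sqrt(102.1317) = 10.106


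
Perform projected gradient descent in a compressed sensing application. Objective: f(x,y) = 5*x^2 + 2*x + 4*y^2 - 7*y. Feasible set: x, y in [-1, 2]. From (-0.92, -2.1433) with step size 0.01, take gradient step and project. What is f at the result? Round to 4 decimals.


Step 1: Compute gradient at (-0.92, -2.1433).
grad_x = 2*5*-0.92 + 2 = -7.2
grad_y = 2*4*-2.1433 - 7 = -24.1464
Step 2: Gradient step.
x_raw = -0.92 - 0.01*-7.2 = -0.848
y_raw = -2.1433 - 0.01*-24.1464 = -1.9018
Step 3: Project onto [-1, 2].
x_proj = clip(-0.848) = -0.848
y_proj = clip(-1.9018) = -1.0
Step 4: Evaluate f.
f(-0.848, -1.0) = 12.8995


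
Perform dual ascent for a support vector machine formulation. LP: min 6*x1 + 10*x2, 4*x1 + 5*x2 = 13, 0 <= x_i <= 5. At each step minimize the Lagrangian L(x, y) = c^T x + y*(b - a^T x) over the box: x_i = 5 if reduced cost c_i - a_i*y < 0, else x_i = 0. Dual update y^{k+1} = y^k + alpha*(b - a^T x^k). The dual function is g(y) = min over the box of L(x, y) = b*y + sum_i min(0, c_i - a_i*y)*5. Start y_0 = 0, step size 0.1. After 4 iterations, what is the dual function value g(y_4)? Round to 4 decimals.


Dual ascent for LP: min 6*x1 + 10*x2, 4*x1 + 5*x2 = 13, 0 <= x_i <= 5
Step 1: y^k = 0.0, reduced costs: (6.0, 10.0)
  x^k = (0.0, 0.0), subgradient = b - a^T x = 13.0
  y^{k+1} = 0.0 + 0.1*13.0 = 1.3
Step 2: y^k = 1.3, reduced costs: (0.8, 3.5)
  x^k = (0.0, 0.0), subgradient = b - a^T x = 13.0
  y^{k+1} = 1.3 + 0.1*13.0 = 2.6
Step 3: y^k = 2.6, reduced costs: (-4.4, -3.0)
  x^k = (5.0, 5.0), subgradient = b - a^T x = -32.0
  y^{k+1} = 2.6 + 0.1*-32.0 = -0.6
Step 4: y^k = -0.6, reduced costs: (8.4, 13.0)
  x^k = (0.0, 0.0), subgradient = b - a^T x = 13.0
  y^{k+1} = -0.6 + 0.1*13.0 = 0.7
Dual objective at y_4 = 0.7: reduced costs (3.2, 6.5), box minimizer x = (0.0, 0.0)
g(y_4) = b*y + (c1 - a1*y)*x1 + (c2 - a2*y)*x2 = 13*0.7 + 3.2*0.0 + 6.5*0.0 = 9.1 + 0.0 + 0.0 = 9.1


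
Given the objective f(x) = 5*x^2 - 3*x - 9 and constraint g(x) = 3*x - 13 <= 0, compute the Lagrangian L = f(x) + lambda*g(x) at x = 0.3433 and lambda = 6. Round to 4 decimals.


Step 1: Evaluate f(x).
f(0.3433) = 5*0.3433^2 - 3*0.3433 - 9 = -9.4406
Step 2: Evaluate g(x).
g(0.3433) = 3*0.3433 - 13 = -11.9701
Step 3: Compute Lagrangian.
L = -9.4406 + 6*-11.9701 = -81.2612


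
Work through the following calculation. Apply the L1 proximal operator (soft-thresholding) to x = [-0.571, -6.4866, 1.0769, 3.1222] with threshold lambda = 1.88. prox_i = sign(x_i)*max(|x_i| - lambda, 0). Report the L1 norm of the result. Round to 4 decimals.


Soft-thresholding with lambda = 1.88:
prox(-0.571) = sign(-0.571)*max(|-0.571| - 1.88, 0) = 0.0
prox(-6.4866) = sign(-6.4866)*max(|-6.4866| - 1.88, 0) = -4.6066
prox(1.0769) = sign(1.0769)*max(|1.0769| - 1.88, 0) = 0.0
prox(3.1222) = sign(3.1222)*max(|3.1222| - 1.88, 0) = 1.2422
prox(x) = [0.0, -4.6066, 0.0, 1.2422]
||prox(x)||_1 = 0.0 + 4.6066 + 0.0 + 1.2422 = 5.8488


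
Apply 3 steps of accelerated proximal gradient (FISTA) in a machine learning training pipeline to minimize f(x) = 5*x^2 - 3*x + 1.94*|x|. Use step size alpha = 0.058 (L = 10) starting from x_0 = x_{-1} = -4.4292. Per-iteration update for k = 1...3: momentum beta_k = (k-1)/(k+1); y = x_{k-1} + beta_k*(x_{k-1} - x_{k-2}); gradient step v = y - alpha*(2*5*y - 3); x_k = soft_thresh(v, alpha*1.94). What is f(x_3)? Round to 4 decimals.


FISTA on f(x) = 5*x^2 - 3*x + 1.94*|x|
L = 10, alpha = 0.058
Iteration 1: beta = 0.0, y = -4.4292 + 0.0*(-4.4292 + 4.4292) = -4.4292
  grad(y) = -47.292, v = y - alpha*grad = -1.6863
  prox(v) = soft_thresh(-1.6863, 0.1125) = -1.5737
Iteration 2: beta = 0.3333, y = -1.5737 + 0.3333*(-1.5737 + 4.4292) = -0.6219
  grad(y) = -9.2193, v = y - alpha*grad = -0.0872
  prox(v) = soft_thresh(-0.0872, 0.1125) = 0.0
Iteration 3: beta = 0.5, y = 0.0 + 0.5*(0.0 + 1.5737) = 0.7869
  grad(y) = 4.8687, v = y - alpha*grad = 0.5045
  prox(v) = soft_thresh(0.5045, 0.1125) = 0.392
f(x_3) = 5*0.392^2 - 3*0.392 + 1.94*|0.392| = 0.3527


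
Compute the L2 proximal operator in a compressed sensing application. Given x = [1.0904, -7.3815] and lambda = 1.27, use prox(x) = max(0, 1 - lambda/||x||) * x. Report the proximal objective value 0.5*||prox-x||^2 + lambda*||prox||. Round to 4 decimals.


Step 1: Compute ||x||.
||x|| = 7.4616
Step 2: Compute scaling factor.
scale = max(0, 1 - 1.27/7.4616) = 0.8298
Step 3: prox(x) = [0.9048, -6.1251]
||prox(x)|| = 6.1916
Step 4: Proximal objective.
0.5*||prox-x||^2 = 0.8065
lambda*||prox|| = 7.8633
Total = 8.6698


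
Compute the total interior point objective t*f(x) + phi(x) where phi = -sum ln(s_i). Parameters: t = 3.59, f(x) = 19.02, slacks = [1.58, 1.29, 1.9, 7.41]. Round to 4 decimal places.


Step 1: Compute log-barrier.
ln values: [0.4574, 0.2546, 0.6419, 2.0028]
phi = -(0.4574 + 0.2546 + 0.6419 + 2.0028) = -3.3568
Step 2: Compute augmented objective.
t*f(x) = 3.59*19.02 = 68.2818
Total = 68.2818 - 3.3568 = 64.925
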